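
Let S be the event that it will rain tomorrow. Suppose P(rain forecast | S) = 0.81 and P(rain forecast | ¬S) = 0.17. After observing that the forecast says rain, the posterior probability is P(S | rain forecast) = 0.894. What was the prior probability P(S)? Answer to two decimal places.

P(S) = 0.64

Bayes' rule in odds form gives O(S|E) = O(S)·[P(E|S)/P(E|¬S)], hence O(S) = O(S|E)/LR.
Posterior odds = 0.894/(1−0.894) = 8.4340. LR = 0.81/0.17 = 4.7647.
Prior odds = 8.4340/4.7647 = 1.7701, so P(S) = 1.7701/(1+1.7701) ≈ 0.64.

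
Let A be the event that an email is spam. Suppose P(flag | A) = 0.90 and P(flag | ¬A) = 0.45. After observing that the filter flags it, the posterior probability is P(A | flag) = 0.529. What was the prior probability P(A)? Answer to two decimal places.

In odds form, posterior odds = prior odds × likelihood ratio, so prior odds = posterior odds ÷ LR.
Posterior odds = 0.529/(1−0.529) = 1.1231. LR = 0.90/0.45 = 2.0000.
Prior odds = 1.1231/2.0000 = 0.5615, so P(A) = 0.5615/(1+0.5615) ≈ 0.36.

P(A) = 0.36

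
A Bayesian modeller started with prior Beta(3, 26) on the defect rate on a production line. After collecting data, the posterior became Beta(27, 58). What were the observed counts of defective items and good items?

Beta is conjugate to the binomial likelihood: posterior = Beta(α+s, β+f).
Match parameters: s=27−3=24, f=58−26=32.

24 defective items and 32 good items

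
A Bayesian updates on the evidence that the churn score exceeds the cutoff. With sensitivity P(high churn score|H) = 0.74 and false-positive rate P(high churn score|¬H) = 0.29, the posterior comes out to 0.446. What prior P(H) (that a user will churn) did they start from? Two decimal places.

P(H) = 0.24

Bayes' rule in odds form gives O(H|E) = O(H)·[P(E|H)/P(E|¬H)], hence O(H) = O(H|E)/LR.
Posterior odds = 0.446/(1−0.446) = 0.8051. LR = 0.74/0.29 = 2.5517.
Prior odds = 0.8051/2.5517 = 0.3155, so P(H) = 0.3155/(1+0.3155) ≈ 0.24.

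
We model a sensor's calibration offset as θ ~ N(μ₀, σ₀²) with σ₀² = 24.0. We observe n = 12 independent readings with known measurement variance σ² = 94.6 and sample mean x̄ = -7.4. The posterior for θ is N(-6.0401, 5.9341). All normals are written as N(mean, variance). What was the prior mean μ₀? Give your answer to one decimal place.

With known observation variance, the Normal–Normal posterior has precision τ_n = τ₀ + n/σ² and mean μ_n = (τ₀μ₀ + (n/σ²)x̄)/τ_n.
Here τ₀ = 1/24.0 = 0.041667 and τ_data = 12/94.6 = 0.126850, so τ_n = 0.168517.
Rearranging for μ₀: μ₀ = (μ_n·τ_n − τ_data·x̄)/τ₀ = (-6.0401·0.168517 − 0.126850·-7.4) / 0.041667 = -0.079170/0.041667 ≈ -1.9.

μ₀ = -1.9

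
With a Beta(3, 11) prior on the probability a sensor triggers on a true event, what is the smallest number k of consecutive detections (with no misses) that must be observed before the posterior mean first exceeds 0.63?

After k detections and 0 misses the posterior is Beta(3+k, 11), with mean (3+k)/(3+11+k).
Set (3+k)/(14+k) > 0.63 and solve: k > (0.63·14 − 3)/(1 − 0.63) = 15.730.
The smallest integer exceeding 15.730 is 16, and checking k=16: (19)/(30) = 0.6333 > 0.63.

k = 16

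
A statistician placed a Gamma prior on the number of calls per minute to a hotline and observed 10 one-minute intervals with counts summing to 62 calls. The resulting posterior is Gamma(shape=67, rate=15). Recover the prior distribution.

Gamma(shape=5, rate=5)

Gamma–Poisson conjugacy: posterior shape = α + Σxᵢ, posterior rate = β + n.
So α = 67 − 62 = 5 and β = 15 − 10 = 5.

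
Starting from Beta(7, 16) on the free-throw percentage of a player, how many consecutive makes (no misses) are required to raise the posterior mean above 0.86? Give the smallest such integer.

k = 92

After k makes and 0 misses the posterior is Beta(7+k, 16), with mean (7+k)/(7+16+k).
Set (7+k)/(23+k) > 0.86 and solve: k > (0.86·23 − 7)/(1 − 0.86) = 91.286.
The smallest integer exceeding 91.286 is 92.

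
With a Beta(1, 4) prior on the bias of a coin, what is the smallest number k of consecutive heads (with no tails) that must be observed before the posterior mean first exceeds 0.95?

k = 76

After k heads and 0 tails the posterior is Beta(1+k, 4), with mean (1+k)/(1+4+k).
Set (1+k)/(5+k) > 0.95 and solve: k > (0.95·5 − 1)/(1 − 0.95) = 75.000.
The smallest integer exceeding 75.000 is 76.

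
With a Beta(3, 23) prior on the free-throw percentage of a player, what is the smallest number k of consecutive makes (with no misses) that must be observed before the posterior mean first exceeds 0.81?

k = 96

After k makes and 0 misses the posterior is Beta(3+k, 23), with mean (3+k)/(3+23+k).
Set (3+k)/(26+k) > 0.81 and solve: k > (0.81·26 − 3)/(1 − 0.81) = 95.053.
The smallest integer exceeding 95.053 is 96, and checking k=96: (99)/(122) = 0.8115 > 0.81.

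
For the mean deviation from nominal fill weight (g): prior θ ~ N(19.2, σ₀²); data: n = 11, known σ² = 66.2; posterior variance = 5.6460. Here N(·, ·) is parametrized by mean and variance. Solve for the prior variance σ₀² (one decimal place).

σ₀² = 91.3

Posterior precision equals prior precision plus data precision: 1/σ_n² = 1/σ₀² + n/σ².
So 1/σ₀² = 1/5.6460 − 11/66.2 = 0.177117 − 0.166163 = 0.010954.
Hence σ₀² = 1/0.010954 ≈ 91.3.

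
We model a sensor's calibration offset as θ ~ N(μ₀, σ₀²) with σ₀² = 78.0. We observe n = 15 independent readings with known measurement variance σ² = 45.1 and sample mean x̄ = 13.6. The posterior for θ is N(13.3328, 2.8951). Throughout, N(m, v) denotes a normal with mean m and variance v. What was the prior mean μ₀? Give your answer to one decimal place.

μ₀ = 6.4

The posterior mean is a precision-weighted average: μ_n = (τ₀μ₀ + τ_data·x̄)/(τ₀+τ_data), with τ₀=1/σ₀² and τ_data=n/σ².
Here τ₀ = 1/78.0 = 0.012821 and τ_data = 15/45.1 = 0.332594, so τ_n = 0.345415.
Rearranging for μ₀: μ₀ = (μ_n·τ_n − τ_data·x̄)/τ₀ = (13.3328·0.345415 − 0.332594·13.6) / 0.012821 = 0.082071/0.012821 ≈ 6.4.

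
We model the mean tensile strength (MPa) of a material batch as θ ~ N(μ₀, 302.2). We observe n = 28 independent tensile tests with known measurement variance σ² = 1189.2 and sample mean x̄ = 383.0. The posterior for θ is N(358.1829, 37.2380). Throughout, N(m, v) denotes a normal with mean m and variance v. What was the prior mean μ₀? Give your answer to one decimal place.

μ₀ = 181.6

With known observation variance, the Normal–Normal posterior has precision τ_n = τ₀ + n/σ² and mean μ_n = (τ₀μ₀ + (n/σ²)x̄)/τ_n.
Here τ₀ = 1/302.2 = 0.003309 and τ_data = 28/1189.2 = 0.023545, so τ_n = 0.026854.
Rearranging for μ₀: μ₀ = (μ_n·τ_n − τ_data·x̄)/τ₀ = (358.1829·0.026854 − 0.023545·383.0) / 0.003309 = 0.600909/0.003309 ≈ 181.6.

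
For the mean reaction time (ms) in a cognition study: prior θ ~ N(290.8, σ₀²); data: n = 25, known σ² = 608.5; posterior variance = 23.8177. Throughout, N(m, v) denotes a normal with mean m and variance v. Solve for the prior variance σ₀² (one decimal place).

For the Normal–Normal model with known σ², precisions add: τ_n = τ₀ + n/σ².
So 1/σ₀² = 1/23.8177 − 25/608.5 = 0.041986 − 0.041085 = 0.000901.
Hence σ₀² = 1/0.000901 ≈ 1109.9.

σ₀² = 1109.9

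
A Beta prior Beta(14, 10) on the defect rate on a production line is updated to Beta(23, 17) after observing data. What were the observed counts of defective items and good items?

Beta is conjugate to the binomial likelihood: posterior = Beta(α+s, β+f).
So s = 23 − 14 = 9 and f = 17 − 10 = 7.

9 defective items and 7 good items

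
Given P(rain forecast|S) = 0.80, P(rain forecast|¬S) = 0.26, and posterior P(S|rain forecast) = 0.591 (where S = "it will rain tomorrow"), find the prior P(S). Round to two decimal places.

Bayes' rule in odds form gives O(S|E) = O(S)·[P(E|S)/P(E|¬S)], hence O(S) = O(S|E)/LR.
Posterior odds = 0.591/(1−0.591) = 1.4450. LR = 0.80/0.26 = 3.0769.
Prior odds = 1.4450/3.0769 = 0.4696, so P(S) = 0.4696/(1+0.4696) ≈ 0.32.

P(S) = 0.32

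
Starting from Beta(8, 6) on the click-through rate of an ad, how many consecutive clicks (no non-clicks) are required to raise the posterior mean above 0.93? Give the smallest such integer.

k = 72

After k clicks and 0 non-clicks the posterior is Beta(8+k, 6), with mean (8+k)/(8+6+k).
Set (8+k)/(14+k) > 0.93 and solve: k > (0.93·14 − 8)/(1 − 0.93) = 71.714.
The smallest integer exceeding 71.714 is 72, and checking k=72: (80)/(86) = 0.9302 > 0.93.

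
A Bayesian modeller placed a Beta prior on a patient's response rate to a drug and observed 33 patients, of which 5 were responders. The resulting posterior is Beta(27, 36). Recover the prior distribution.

Beta(22, 8)

Beta is conjugate to the binomial likelihood: posterior = Beta(a+s, b+f).
Subtract the data counts: 27−5=22, 36−28=8.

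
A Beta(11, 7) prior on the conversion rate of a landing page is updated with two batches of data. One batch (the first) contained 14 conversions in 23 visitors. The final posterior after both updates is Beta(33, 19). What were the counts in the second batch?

Because Beta–binomial updating is additive in the counts, the combined data contributed (α_post−α_prior, β_post−β_prior) successes and failures.
Total across both batches: 33−11=22 conversions, 19−7=12 bounces.
Subtract the first batch: 22−14=8 conversions and 12−9=3 bounces.

8 conversions and 3 bounces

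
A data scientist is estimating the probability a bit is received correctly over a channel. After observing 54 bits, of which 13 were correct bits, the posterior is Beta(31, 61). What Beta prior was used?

Beta(18, 20)

A Beta(a, b) prior with s successes and f failures in binomial data gives a Beta(a+s, b+f) posterior.
Subtract the data counts: 31−13=18, 61−41=20.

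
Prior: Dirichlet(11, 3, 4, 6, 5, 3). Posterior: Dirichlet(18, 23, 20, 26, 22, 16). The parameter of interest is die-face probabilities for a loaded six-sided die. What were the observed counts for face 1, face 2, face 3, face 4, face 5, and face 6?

counts (7, 20, 16, 20, 17, 13)

For a Dirichlet(α) prior with multinomial counts c, the posterior is Dirichlet(α + c) componentwise.
Counts are posterior − prior componentwise: 18−11=7, 23−3=20, 20−4=16, 26−6=20, 22−5=17, 16−3=13.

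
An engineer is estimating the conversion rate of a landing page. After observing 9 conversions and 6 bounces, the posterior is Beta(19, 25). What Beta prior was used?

Under Beta–binomial conjugacy the posterior parameters are (a+s, b+f).
So a = 19 − 9 = 10 and b = 25 − 6 = 19.

Beta(10, 19)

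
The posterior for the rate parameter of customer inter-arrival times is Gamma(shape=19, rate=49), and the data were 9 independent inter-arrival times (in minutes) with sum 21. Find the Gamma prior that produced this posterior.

Gamma(shape=10, rate=28)

Gamma–exponential conjugacy: posterior shape = α + n, posterior rate = β + Σtᵢ.
So α = 19 − 9 = 10 and β = 49 − 21 = 28.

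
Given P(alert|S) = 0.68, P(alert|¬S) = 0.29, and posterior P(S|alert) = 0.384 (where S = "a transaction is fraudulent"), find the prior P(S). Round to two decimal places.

P(S) = 0.21

In odds form, posterior odds = prior odds × likelihood ratio, so prior odds = posterior odds ÷ LR.
Posterior odds = 0.384/(1−0.384) = 0.6234. LR = 0.68/0.29 = 2.3448.
Prior odds = 0.6234/2.3448 = 0.2659, so P(S) = 0.2659/(1+0.2659) ≈ 0.21.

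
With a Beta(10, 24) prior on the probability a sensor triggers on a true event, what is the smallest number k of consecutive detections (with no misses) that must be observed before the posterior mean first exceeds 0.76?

k = 67

After k detections and 0 misses the posterior is Beta(10+k, 24), with mean (10+k)/(10+24+k).
Set (10+k)/(34+k) > 0.76 and solve: k > (0.76·34 − 10)/(1 − 0.76) = 66.000.
The smallest integer exceeding 66.000 is 67.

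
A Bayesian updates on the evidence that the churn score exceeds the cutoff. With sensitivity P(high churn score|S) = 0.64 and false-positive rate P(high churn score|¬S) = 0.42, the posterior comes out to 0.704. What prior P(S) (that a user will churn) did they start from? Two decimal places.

P(S) = 0.61

In odds form, posterior odds = prior odds × likelihood ratio, so prior odds = posterior odds ÷ LR.
Posterior odds = 0.704/(1−0.704) = 2.3784. LR = 0.64/0.42 = 1.5238.
Prior odds = 2.3784/1.5238 = 1.5608, so P(S) = 1.5608/(1+1.5608) ≈ 0.61.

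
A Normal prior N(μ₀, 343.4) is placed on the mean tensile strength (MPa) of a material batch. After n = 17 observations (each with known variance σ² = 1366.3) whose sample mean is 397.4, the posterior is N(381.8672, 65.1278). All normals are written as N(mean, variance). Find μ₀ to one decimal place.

μ₀ = 315.5

The posterior mean is a precision-weighted average: μ_n = (τ₀μ₀ + τ_data·x̄)/(τ₀+τ_data), with τ₀=1/σ₀² and τ_data=n/σ².
Here τ₀ = 1/343.4 = 0.002912 and τ_data = 17/1366.3 = 0.012442, so τ_n = 0.015354.
Rearranging for μ₀: μ₀ = (μ_n·τ_n − τ_data·x̄)/τ₀ = (381.8672·0.015354 − 0.012442·397.4) / 0.002912 = 0.918738/0.002912 ≈ 315.5.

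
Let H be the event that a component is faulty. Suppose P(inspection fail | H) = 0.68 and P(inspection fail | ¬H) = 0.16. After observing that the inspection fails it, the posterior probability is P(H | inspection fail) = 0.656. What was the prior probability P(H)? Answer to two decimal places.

Bayes' rule in odds form gives O(H|E) = O(H)·[P(E|H)/P(E|¬H)], hence O(H) = O(H|E)/LR.
Posterior odds = 0.656/(1−0.656) = 1.9070. LR = 0.68/0.16 = 4.2500.
Prior odds = 1.9070/4.2500 = 0.4487, so P(H) = 0.4487/(1+0.4487) ≈ 0.31.

P(H) = 0.31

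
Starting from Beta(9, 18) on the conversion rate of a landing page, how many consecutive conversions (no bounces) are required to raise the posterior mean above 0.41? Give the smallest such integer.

After k conversions and 0 bounces the posterior is Beta(9+k, 18), with mean (9+k)/(9+18+k).
Set (9+k)/(27+k) > 0.41 and solve: k > (0.41·27 − 9)/(1 − 0.41) = 3.508.
The smallest integer exceeding 3.508 is 4, and checking k=4: (13)/(31) = 0.4194 > 0.41.

k = 4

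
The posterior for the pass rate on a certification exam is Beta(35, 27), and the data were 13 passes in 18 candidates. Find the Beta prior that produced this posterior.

Beta(22, 22)

A Beta(a, b) prior with s successes and f failures in binomial data gives a Beta(a+s, b+f) posterior.
So a = 35 − 13 = 22 and b = 27 − 5 = 22.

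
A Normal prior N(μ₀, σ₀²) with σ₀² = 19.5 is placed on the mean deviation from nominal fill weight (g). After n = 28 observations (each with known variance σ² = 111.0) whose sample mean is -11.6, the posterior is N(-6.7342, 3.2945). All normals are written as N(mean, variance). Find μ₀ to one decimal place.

μ₀ = 17.2

The posterior mean is a precision-weighted average: μ_n = (τ₀μ₀ + τ_data·x̄)/(τ₀+τ_data), with τ₀=1/σ₀² and τ_data=n/σ².
Here τ₀ = 1/19.5 = 0.051282 and τ_data = 28/111.0 = 0.252252, so τ_n = 0.303534.
Rearranging for μ₀: μ₀ = (μ_n·τ_n − τ_data·x̄)/τ₀ = (-6.7342·0.303534 − 0.252252·-11.6) / 0.051282 = 0.882065/0.051282 ≈ 17.2.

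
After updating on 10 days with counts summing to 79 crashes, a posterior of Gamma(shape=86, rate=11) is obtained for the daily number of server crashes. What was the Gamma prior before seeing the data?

Gamma(shape=7, rate=1)

Gamma–Poisson conjugacy: posterior shape = α + Σxᵢ, posterior rate = β + n.
So α = 86 − 79 = 7 and β = 11 − 10 = 1.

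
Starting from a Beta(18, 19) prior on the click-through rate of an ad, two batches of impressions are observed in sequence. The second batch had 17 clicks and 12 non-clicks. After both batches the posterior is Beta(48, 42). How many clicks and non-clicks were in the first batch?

Because Beta–binomial updating is additive in the counts, the combined data contributed (α_post−α_prior, β_post−β_prior) successes and failures.
Total across both batches: 48−18=30 clicks, 42−19=23 non-clicks.
Subtract the second batch: 30−17=13 clicks and 23−12=11 non-clicks.

13 clicks and 11 non-clicks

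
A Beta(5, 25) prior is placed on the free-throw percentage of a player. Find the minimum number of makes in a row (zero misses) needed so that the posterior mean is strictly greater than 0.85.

k = 137

After k makes and 0 misses the posterior is Beta(5+k, 25), with mean (5+k)/(5+25+k).
Set (5+k)/(30+k) > 0.85 and solve: k > (0.85·30 − 5)/(1 − 0.85) = 136.667.
The smallest integer exceeding 136.667 is 137, and checking k=137: (142)/(167) = 0.8503 > 0.85.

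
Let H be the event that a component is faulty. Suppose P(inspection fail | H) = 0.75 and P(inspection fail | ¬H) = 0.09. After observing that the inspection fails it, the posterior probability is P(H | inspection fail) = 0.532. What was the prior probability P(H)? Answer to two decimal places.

P(H) = 0.12

In odds form, posterior odds = prior odds × likelihood ratio, so prior odds = posterior odds ÷ LR.
Posterior odds = 0.532/(1−0.532) = 1.1368. LR = 0.75/0.09 = 8.3333.
Prior odds = 1.1368/8.3333 = 0.1364, so P(H) = 0.1364/(1+0.1364) ≈ 0.12.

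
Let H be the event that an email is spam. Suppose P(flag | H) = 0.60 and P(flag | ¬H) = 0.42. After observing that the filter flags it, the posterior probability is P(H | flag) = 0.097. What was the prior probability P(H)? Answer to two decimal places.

P(H) = 0.07

Bayes' rule in odds form gives O(H|E) = O(H)·[P(E|H)/P(E|¬H)], hence O(H) = O(H|E)/LR.
Posterior odds = 0.097/(1−0.097) = 0.1074. LR = 0.60/0.42 = 1.4286.
Prior odds = 0.1074/1.4286 = 0.0752, so P(H) = 0.0752/(1+0.0752) ≈ 0.07.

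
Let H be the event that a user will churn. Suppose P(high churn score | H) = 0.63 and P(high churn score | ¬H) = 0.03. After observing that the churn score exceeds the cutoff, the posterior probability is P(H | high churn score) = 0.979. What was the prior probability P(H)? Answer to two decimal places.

Bayes' rule in odds form gives O(H|E) = O(H)·[P(E|H)/P(E|¬H)], hence O(H) = O(H|E)/LR.
Posterior odds = 0.979/(1−0.979) = 46.6190. LR = 0.63/0.03 = 21.0000.
Prior odds = 46.6190/21.0000 = 2.2200, so P(H) = 2.2200/(1+2.2200) ≈ 0.69.

P(H) = 0.69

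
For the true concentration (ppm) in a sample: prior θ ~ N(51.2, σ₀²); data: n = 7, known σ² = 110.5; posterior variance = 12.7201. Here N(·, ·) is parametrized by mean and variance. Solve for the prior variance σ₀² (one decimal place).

Posterior precision equals prior precision plus data precision: 1/σ_n² = 1/σ₀² + n/σ².
So 1/σ₀² = 1/12.7201 − 7/110.5 = 0.078616 − 0.063348 = 0.015268.
Hence σ₀² = 1/0.015268 ≈ 65.5.

σ₀² = 65.5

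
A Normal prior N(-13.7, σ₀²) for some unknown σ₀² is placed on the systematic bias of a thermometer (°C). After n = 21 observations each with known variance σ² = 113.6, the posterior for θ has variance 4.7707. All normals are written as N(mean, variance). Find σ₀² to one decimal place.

σ₀² = 40.4

For the Normal–Normal model with known σ², precisions add: τ_n = τ₀ + n/σ².
So 1/σ₀² = 1/4.7707 − 21/113.6 = 0.209613 − 0.184859 = 0.024754.
Hence σ₀² = 1/0.024754 ≈ 40.4.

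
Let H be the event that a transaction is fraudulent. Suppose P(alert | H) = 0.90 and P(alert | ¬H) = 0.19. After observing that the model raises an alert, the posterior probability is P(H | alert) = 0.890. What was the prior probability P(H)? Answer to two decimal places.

P(H) = 0.63

Bayes' rule in odds form gives O(H|E) = O(H)·[P(E|H)/P(E|¬H)], hence O(H) = O(H|E)/LR.
Posterior odds = 0.890/(1−0.890) = 8.0909. LR = 0.90/0.19 = 4.7368.
Prior odds = 8.0909/4.7368 = 1.7081, so P(H) = 1.7081/(1+1.7081) ≈ 0.63.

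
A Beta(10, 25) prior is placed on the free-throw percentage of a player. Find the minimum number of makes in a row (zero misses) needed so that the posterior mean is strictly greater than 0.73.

After k makes and 0 misses the posterior is Beta(10+k, 25), with mean (10+k)/(10+25+k).
Set (10+k)/(35+k) > 0.73 and solve: k > (0.73·35 − 10)/(1 − 0.73) = 57.593.
The smallest integer exceeding 57.593 is 58, and checking k=58: (68)/(93) = 0.7312 > 0.73.

k = 58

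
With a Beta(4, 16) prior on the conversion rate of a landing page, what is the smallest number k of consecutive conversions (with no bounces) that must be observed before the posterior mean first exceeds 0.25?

k = 2

After k conversions and 0 bounces the posterior is Beta(4+k, 16), with mean (4+k)/(4+16+k).
Set (4+k)/(20+k) > 0.25 and solve: k > (0.25·20 − 4)/(1 − 0.25) = 1.333.
The smallest integer exceeding 1.333 is 2.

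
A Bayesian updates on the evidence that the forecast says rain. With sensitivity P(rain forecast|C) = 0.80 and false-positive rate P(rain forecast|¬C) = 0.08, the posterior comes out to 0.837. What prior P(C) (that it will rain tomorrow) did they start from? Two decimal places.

Bayes' rule in odds form gives O(C|E) = O(C)·[P(E|C)/P(E|¬C)], hence O(C) = O(C|E)/LR.
Posterior odds = 0.837/(1−0.837) = 5.1350. LR = 0.80/0.08 = 10.0000.
Prior odds = 5.1350/10.0000 = 0.5135, so P(C) = 0.5135/(1+0.5135) ≈ 0.34.

P(C) = 0.34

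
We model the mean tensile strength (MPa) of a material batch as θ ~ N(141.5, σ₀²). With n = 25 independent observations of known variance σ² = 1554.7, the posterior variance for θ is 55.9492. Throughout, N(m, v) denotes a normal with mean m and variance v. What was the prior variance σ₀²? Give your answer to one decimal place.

Posterior precision equals prior precision plus data precision: 1/σ_n² = 1/σ₀² + n/σ².
So 1/σ₀² = 1/55.9492 − 25/1554.7 = 0.017873 − 0.016080 = 0.001793.
Hence σ₀² = 1/0.001793 ≈ 557.7.

σ₀² = 557.7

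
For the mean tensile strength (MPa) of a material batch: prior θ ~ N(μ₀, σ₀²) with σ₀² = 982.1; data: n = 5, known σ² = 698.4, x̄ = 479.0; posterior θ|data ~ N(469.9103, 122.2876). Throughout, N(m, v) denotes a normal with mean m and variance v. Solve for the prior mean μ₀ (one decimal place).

With known observation variance, the Normal–Normal posterior has precision τ_n = τ₀ + n/σ² and mean μ_n = (τ₀μ₀ + (n/σ²)x̄)/τ_n.
Here τ₀ = 1/982.1 = 0.001018 and τ_data = 5/698.4 = 0.007159, so τ_n = 0.008177.
Rearranging for μ₀: μ₀ = (μ_n·τ_n − τ_data·x̄)/τ₀ = (469.9103·0.008177 − 0.007159·479.0) / 0.001018 = 0.413296/0.001018 ≈ 406.0.

μ₀ = 406.0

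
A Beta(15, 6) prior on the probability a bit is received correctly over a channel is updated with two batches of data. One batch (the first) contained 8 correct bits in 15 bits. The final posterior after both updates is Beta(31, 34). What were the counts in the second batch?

Because Beta–binomial updating is additive in the counts, the combined data contributed (α_post−α_prior, β_post−β_prior) successes and failures.
Total across both batches: 31−15=16 correct bits, 34−6=28 errors.
Subtract the first batch: 16−8=8 correct bits and 28−7=21 errors.

8 correct bits and 21 errors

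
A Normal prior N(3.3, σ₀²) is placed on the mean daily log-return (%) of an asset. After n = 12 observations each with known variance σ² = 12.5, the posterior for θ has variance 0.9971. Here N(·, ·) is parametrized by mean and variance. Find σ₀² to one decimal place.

For the Normal–Normal model with known σ², precisions add: τ_n = τ₀ + n/σ².
So 1/σ₀² = 1/0.9971 − 12/12.5 = 1.002908 − 0.960000 = 0.042908.
Hence σ₀² = 1/0.042908 ≈ 23.3.

σ₀² = 23.3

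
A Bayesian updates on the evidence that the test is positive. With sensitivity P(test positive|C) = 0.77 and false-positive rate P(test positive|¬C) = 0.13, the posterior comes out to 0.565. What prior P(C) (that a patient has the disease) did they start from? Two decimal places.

Bayes' rule in odds form gives O(C|E) = O(C)·[P(E|C)/P(E|¬C)], hence O(C) = O(C|E)/LR.
Posterior odds = 0.565/(1−0.565) = 1.2989. LR = 0.77/0.13 = 5.9231.
Prior odds = 1.2989/5.9231 = 0.2193, so P(C) = 0.2193/(1+0.2193) ≈ 0.18.

P(C) = 0.18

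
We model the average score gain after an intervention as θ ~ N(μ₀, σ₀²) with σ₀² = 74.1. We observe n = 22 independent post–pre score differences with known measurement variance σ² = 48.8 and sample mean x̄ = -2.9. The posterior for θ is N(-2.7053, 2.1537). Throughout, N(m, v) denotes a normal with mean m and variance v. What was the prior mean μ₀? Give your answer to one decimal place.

The posterior mean is a precision-weighted average: μ_n = (τ₀μ₀ + τ_data·x̄)/(τ₀+τ_data), with τ₀=1/σ₀² and τ_data=n/σ².
Here τ₀ = 1/74.1 = 0.013495 and τ_data = 22/48.8 = 0.450820, so τ_n = 0.464315.
Rearranging for μ₀: μ₀ = (μ_n·τ_n − τ_data·x̄)/τ₀ = (-2.7053·0.464315 − 0.450820·-2.9) / 0.013495 = 0.051267/0.013495 ≈ 3.8.

μ₀ = 3.8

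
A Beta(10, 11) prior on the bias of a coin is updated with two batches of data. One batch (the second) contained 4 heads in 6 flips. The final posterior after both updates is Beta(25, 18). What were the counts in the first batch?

Because Beta–binomial updating is additive in the counts, the combined data contributed (α_post−α_prior, β_post−β_prior) successes and failures.
Total across both batches: 25−10=15 heads, 18−11=7 tails.
Subtract the second batch: 15−4=11 heads and 7−2=5 tails.

11 heads and 5 tails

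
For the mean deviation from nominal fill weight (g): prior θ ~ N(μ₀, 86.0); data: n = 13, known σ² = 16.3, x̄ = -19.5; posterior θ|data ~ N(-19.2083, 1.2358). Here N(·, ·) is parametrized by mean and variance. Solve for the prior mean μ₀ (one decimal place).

With known observation variance, the Normal–Normal posterior has precision τ_n = τ₀ + n/σ² and mean μ_n = (τ₀μ₀ + (n/σ²)x̄)/τ_n.
Here τ₀ = 1/86.0 = 0.011628 and τ_data = 13/16.3 = 0.797546, so τ_n = 0.809174.
Rearranging for μ₀: μ₀ = (μ_n·τ_n − τ_data·x̄)/τ₀ = (-19.2083·0.809174 − 0.797546·-19.5) / 0.011628 = 0.009290/0.011628 ≈ 0.8.

μ₀ = 0.8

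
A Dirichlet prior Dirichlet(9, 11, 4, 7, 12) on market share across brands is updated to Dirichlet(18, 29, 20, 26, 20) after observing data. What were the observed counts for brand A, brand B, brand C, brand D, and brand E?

For a Dirichlet(α) prior with multinomial counts c, the posterior is Dirichlet(α + c) componentwise.
Counts are posterior − prior componentwise: 18−9=9, 29−11=18, 20−4=16, 26−7=19, 20−12=8.

counts (9, 18, 16, 19, 8)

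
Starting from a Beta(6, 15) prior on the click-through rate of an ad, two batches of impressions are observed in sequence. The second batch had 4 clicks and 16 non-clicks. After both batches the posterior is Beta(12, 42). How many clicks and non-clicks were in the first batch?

Sequential conjugate updates are equivalent to a single update on the pooled data, so total successes = posterior α − prior α and total failures = posterior β − prior β.
Total across both batches: 12−6=6 clicks, 42−15=27 non-clicks.
Subtract the second batch: 6−4=2 clicks and 27−16=11 non-clicks.

2 clicks and 11 non-clicks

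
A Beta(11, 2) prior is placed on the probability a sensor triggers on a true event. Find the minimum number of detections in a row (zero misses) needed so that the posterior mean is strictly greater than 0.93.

k = 16

After k detections and 0 misses the posterior is Beta(11+k, 2), with mean (11+k)/(11+2+k).
Set (11+k)/(13+k) > 0.93 and solve: k > (0.93·13 − 11)/(1 − 0.93) = 15.571.
The smallest integer exceeding 15.571 is 16.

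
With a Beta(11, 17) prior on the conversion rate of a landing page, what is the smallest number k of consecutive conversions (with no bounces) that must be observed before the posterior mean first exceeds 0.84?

After k conversions and 0 bounces the posterior is Beta(11+k, 17), with mean (11+k)/(11+17+k).
Set (11+k)/(28+k) > 0.84 and solve: k > (0.84·28 − 11)/(1 − 0.84) = 78.250.
The smallest integer exceeding 78.250 is 79.

k = 79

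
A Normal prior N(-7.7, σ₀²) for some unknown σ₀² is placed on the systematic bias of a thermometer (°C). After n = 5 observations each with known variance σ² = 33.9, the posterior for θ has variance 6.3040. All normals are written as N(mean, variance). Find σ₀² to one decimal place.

σ₀² = 89.8

Posterior precision equals prior precision plus data precision: 1/σ_n² = 1/σ₀² + n/σ².
So 1/σ₀² = 1/6.3040 − 5/33.9 = 0.158629 − 0.147493 = 0.011136.
Hence σ₀² = 1/0.011136 ≈ 89.8.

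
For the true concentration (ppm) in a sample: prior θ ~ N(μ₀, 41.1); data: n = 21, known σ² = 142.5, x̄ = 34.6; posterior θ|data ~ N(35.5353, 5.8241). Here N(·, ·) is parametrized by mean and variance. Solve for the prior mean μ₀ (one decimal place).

μ₀ = 41.2

The posterior mean is a precision-weighted average: μ_n = (τ₀μ₀ + τ_data·x̄)/(τ₀+τ_data), with τ₀=1/σ₀² and τ_data=n/σ².
Here τ₀ = 1/41.1 = 0.024331 and τ_data = 21/142.5 = 0.147368, so τ_n = 0.171699.
Rearranging for μ₀: μ₀ = (μ_n·τ_n − τ_data·x̄)/τ₀ = (35.5353·0.171699 − 0.147368·34.6) / 0.024331 = 1.002443/0.024331 ≈ 41.2.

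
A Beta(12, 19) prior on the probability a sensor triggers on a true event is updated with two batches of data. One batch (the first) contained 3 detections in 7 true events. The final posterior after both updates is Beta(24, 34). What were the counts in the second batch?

Because Beta–binomial updating is additive in the counts, the combined data contributed (α_post−α_prior, β_post−β_prior) successes and failures.
Total across both batches: 24−12=12 detections, 34−19=15 misses.
Subtract the first batch: 12−3=9 detections and 15−4=11 misses.

9 detections and 11 misses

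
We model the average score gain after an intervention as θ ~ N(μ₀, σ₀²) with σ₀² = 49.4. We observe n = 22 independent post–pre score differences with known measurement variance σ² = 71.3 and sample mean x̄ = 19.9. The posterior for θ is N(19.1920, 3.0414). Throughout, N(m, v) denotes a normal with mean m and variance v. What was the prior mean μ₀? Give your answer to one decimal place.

The posterior mean is a precision-weighted average: μ_n = (τ₀μ₀ + τ_data·x̄)/(τ₀+τ_data), with τ₀=1/σ₀² and τ_data=n/σ².
Here τ₀ = 1/49.4 = 0.020243 and τ_data = 22/71.3 = 0.308555, so τ_n = 0.328798.
Rearranging for μ₀: μ₀ = (μ_n·τ_n − τ_data·x̄)/τ₀ = (19.1920·0.328798 − 0.308555·19.9) / 0.020243 = 0.170047/0.020243 ≈ 8.4.

μ₀ = 8.4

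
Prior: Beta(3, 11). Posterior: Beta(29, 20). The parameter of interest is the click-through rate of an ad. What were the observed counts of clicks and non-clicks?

Beta is conjugate to the binomial likelihood: posterior = Beta(a+s, b+f).
Match parameters: s=29−3=26, f=20−11=9.

26 clicks and 9 non-clicks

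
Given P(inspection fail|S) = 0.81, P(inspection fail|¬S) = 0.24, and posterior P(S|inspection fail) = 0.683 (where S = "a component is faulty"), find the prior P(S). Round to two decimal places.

Bayes' rule in odds form gives O(S|E) = O(S)·[P(E|S)/P(E|¬S)], hence O(S) = O(S|E)/LR.
Posterior odds = 0.683/(1−0.683) = 2.1546. LR = 0.81/0.24 = 3.3750.
Prior odds = 2.1546/3.3750 = 0.6384, so P(S) = 0.6384/(1+0.6384) ≈ 0.39.

P(S) = 0.39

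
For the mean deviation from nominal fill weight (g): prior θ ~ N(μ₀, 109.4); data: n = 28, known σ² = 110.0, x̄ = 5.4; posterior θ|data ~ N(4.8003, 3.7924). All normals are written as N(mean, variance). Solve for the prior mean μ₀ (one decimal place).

μ₀ = -11.9

The posterior mean is a precision-weighted average: μ_n = (τ₀μ₀ + τ_data·x̄)/(τ₀+τ_data), with τ₀=1/σ₀² and τ_data=n/σ².
Here τ₀ = 1/109.4 = 0.009141 and τ_data = 28/110.0 = 0.254545, so τ_n = 0.263686.
Rearranging for μ₀: μ₀ = (μ_n·τ_n − τ_data·x̄)/τ₀ = (4.8003·0.263686 − 0.254545·5.4) / 0.009141 = -0.108771/0.009141 ≈ -11.9.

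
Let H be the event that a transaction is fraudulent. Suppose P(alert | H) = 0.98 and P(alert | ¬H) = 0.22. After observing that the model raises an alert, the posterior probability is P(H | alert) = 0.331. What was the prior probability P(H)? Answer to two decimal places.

P(H) = 0.10

In odds form, posterior odds = prior odds × likelihood ratio, so prior odds = posterior odds ÷ LR.
Posterior odds = 0.331/(1−0.331) = 0.4948. LR = 0.98/0.22 = 4.4545.
Prior odds = 0.4948/4.4545 = 0.1111, so P(H) = 0.1111/(1+0.1111) ≈ 0.10.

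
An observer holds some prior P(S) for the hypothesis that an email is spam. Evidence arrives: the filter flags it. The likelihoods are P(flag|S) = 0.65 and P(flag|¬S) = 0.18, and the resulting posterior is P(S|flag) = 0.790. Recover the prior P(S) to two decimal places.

Bayes' rule in odds form gives O(S|E) = O(S)·[P(E|S)/P(E|¬S)], hence O(S) = O(S|E)/LR.
Posterior odds = 0.790/(1−0.790) = 3.7619. LR = 0.65/0.18 = 3.6111.
Prior odds = 3.7619/3.6111 = 1.0418, so P(S) = 1.0418/(1+1.0418) ≈ 0.51.

P(S) = 0.51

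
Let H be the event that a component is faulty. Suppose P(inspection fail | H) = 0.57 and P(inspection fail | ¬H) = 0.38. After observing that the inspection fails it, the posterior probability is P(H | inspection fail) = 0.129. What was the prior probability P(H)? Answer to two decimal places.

In odds form, posterior odds = prior odds × likelihood ratio, so prior odds = posterior odds ÷ LR.
Posterior odds = 0.129/(1−0.129) = 0.1481. LR = 0.57/0.38 = 1.5000.
Prior odds = 0.1481/1.5000 = 0.0987, so P(H) = 0.0987/(1+0.0987) ≈ 0.09.

P(H) = 0.09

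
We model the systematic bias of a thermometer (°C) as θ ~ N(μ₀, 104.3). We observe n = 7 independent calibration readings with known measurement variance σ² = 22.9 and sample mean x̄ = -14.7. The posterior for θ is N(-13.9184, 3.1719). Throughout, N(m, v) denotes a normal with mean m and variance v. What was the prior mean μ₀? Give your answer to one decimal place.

μ₀ = 11.0

With known observation variance, the Normal–Normal posterior has precision τ_n = τ₀ + n/σ² and mean μ_n = (τ₀μ₀ + (n/σ²)x̄)/τ_n.
Here τ₀ = 1/104.3 = 0.009588 and τ_data = 7/22.9 = 0.305677, so τ_n = 0.315265.
Rearranging for μ₀: μ₀ = (μ_n·τ_n − τ_data·x̄)/τ₀ = (-13.9184·0.315265 − 0.305677·-14.7) / 0.009588 = 0.105468/0.009588 ≈ 11.0.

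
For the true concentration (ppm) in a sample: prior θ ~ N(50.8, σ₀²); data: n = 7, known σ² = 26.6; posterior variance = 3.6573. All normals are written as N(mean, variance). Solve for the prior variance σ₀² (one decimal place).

σ₀² = 97.4

For the Normal–Normal model with known σ², precisions add: τ_n = τ₀ + n/σ².
So 1/σ₀² = 1/3.6573 − 7/26.6 = 0.273426 − 0.263158 = 0.010268.
Hence σ₀² = 1/0.010268 ≈ 97.4.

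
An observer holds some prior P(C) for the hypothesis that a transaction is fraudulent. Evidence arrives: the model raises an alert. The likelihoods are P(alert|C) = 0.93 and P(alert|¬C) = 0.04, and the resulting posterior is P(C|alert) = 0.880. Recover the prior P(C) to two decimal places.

In odds form, posterior odds = prior odds × likelihood ratio, so prior odds = posterior odds ÷ LR.
Posterior odds = 0.880/(1−0.880) = 7.3333. LR = 0.93/0.04 = 23.2500.
Prior odds = 7.3333/23.2500 = 0.3154, so P(C) = 0.3154/(1+0.3154) ≈ 0.24.

P(C) = 0.24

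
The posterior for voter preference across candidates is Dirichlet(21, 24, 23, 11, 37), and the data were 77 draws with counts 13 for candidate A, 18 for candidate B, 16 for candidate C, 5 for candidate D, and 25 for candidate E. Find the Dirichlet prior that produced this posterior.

Dirichlet(8, 6, 7, 6, 12)

For a Dirichlet(α) prior with multinomial counts c, the posterior is Dirichlet(α + c) componentwise.
Subtract each count from the matching posterior parameter: 21−13=8, 24−18=6, 23−16=7, 11−5=6, 37−25=12.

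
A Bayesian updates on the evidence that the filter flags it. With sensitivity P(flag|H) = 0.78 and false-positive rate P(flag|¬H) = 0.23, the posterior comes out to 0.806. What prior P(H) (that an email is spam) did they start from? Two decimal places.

P(H) = 0.55

In odds form, posterior odds = prior odds × likelihood ratio, so prior odds = posterior odds ÷ LR.
Posterior odds = 0.806/(1−0.806) = 4.1546. LR = 0.78/0.23 = 3.3913.
Prior odds = 4.1546/3.3913 = 1.2251, so P(H) = 1.2251/(1+1.2251) ≈ 0.55.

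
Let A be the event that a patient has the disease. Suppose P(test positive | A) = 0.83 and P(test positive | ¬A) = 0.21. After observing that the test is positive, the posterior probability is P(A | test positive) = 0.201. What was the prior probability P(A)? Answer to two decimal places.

P(A) = 0.06

In odds form, posterior odds = prior odds × likelihood ratio, so prior odds = posterior odds ÷ LR.
Posterior odds = 0.201/(1−0.201) = 0.2516. LR = 0.83/0.21 = 3.9524.
Prior odds = 0.2516/3.9524 = 0.0637, so P(A) = 0.0637/(1+0.0637) ≈ 0.06.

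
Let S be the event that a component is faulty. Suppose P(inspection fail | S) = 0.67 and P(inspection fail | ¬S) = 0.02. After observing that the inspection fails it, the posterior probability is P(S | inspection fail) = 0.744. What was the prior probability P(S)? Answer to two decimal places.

In odds form, posterior odds = prior odds × likelihood ratio, so prior odds = posterior odds ÷ LR.
Posterior odds = 0.744/(1−0.744) = 2.9062. LR = 0.67/0.02 = 33.5000.
Prior odds = 2.9062/33.5000 = 0.0868, so P(S) = 0.0868/(1+0.0868) ≈ 0.08.

P(S) = 0.08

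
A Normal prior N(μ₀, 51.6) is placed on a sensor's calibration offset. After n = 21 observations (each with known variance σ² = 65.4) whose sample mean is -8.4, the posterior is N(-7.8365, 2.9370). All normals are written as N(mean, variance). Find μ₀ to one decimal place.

The posterior mean is a precision-weighted average: μ_n = (τ₀μ₀ + τ_data·x̄)/(τ₀+τ_data), with τ₀=1/σ₀² and τ_data=n/σ².
Here τ₀ = 1/51.6 = 0.019380 and τ_data = 21/65.4 = 0.321101, so τ_n = 0.340481.
Rearranging for μ₀: μ₀ = (μ_n·τ_n − τ_data·x̄)/τ₀ = (-7.8365·0.340481 − 0.321101·-8.4) / 0.019380 = 0.029069/0.019380 ≈ 1.5.

μ₀ = 1.5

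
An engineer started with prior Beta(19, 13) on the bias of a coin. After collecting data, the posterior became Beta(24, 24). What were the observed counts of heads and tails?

A Beta(a, b) prior with s successes and f failures in binomial data gives a Beta(a+s, b+f) posterior.
So s = 24 − 19 = 5 and f = 24 − 13 = 11.

5 heads and 11 tails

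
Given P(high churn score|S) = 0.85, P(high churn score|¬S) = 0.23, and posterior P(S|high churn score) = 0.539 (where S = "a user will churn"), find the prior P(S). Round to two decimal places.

In odds form, posterior odds = prior odds × likelihood ratio, so prior odds = posterior odds ÷ LR.
Posterior odds = 0.539/(1−0.539) = 1.1692. LR = 0.85/0.23 = 3.6957.
Prior odds = 1.1692/3.6957 = 0.3164, so P(S) = 0.3164/(1+0.3164) ≈ 0.24.

P(S) = 0.24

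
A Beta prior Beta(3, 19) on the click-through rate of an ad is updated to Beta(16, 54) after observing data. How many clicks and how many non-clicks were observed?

13 clicks and 35 non-clicks

Beta is conjugate to the binomial likelihood: posterior = Beta(a+s, b+f).
Match parameters: s=16−3=13, f=54−19=35.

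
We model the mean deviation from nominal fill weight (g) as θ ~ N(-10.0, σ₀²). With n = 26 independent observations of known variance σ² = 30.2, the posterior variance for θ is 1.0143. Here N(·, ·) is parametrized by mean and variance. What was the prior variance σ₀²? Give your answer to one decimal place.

Posterior precision equals prior precision plus data precision: 1/σ_n² = 1/σ₀² + n/σ².
So 1/σ₀² = 1/1.0143 − 26/30.2 = 0.985902 − 0.860927 = 0.124975.
Hence σ₀² = 1/0.124975 ≈ 8.0.

σ₀² = 8.0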